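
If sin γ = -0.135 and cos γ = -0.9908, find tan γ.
tan γ = sin γ / cos γ = 0.1363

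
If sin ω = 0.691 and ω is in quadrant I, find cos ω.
cos ω = 0.7229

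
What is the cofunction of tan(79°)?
tan(79°) = cot(90° - 79°) = cot(11°)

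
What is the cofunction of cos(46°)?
cos(46°) = sin(90° - 46°) = sin(44°)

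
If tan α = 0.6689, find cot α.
cot α = 1/tan α = 1.495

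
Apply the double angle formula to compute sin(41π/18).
sin(41π/18) = 2 sin 41π/36 cos 41π/36 = 0.766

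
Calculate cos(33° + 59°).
cos(33° + 59°) = cos 33° cos 59° - sin 33° sin 59° = -0.0349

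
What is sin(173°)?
sin(173°) = 0.1219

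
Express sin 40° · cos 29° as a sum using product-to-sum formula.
sin 40° cos 29° = (1/2)[sin(40°+29°) + sin(40°-29°)]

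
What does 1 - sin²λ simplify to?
1 - sin²λ = cos²λ (using Pythagorean identity)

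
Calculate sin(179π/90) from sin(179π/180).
sin(179π/90) = 2 sin 179π/180 cos 179π/180 = -0.0349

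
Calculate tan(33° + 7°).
tan(33° + 7°) = (tan 33° + tan 7°)/(1 - tan 33° tan 7°) = 0.8391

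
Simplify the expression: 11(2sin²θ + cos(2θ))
11(2sin²θ + cos(2θ)) = 11 (using Double angle)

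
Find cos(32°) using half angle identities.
cos(32°) = √((1 + cos 64°)/2) = 0.848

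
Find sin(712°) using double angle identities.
sin(712°) = 2 sin 356° cos 356° = -0.1392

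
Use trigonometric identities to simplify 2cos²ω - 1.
2cos²ω - 1 = cos(2ω) (using Double angle)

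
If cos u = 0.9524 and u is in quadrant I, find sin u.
sin u = 0.3049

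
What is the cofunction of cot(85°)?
cot(85°) = tan(90° - 85°) = tan(5°)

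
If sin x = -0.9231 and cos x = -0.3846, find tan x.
tan x = sin x / cos x = 2.4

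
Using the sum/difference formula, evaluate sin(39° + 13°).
sin(39° + 13°) = sin 39° cos 13° + cos 39° sin 13° = 0.788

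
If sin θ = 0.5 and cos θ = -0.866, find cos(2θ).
cos(2θ) = cos²θ - sin²θ = 0.5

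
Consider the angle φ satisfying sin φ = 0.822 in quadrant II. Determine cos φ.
cos φ = ±√(1 - sin²φ) = -0.5695 (negative in QII)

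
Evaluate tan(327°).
tan(327°) = -0.6494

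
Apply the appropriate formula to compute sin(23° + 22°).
sin(23° + 22°) = sin 23° cos 22° + cos 23° sin 22° = √2/2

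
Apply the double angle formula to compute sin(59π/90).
sin(59π/90) = 2 sin 59π/180 cos 59π/180 = 0.8829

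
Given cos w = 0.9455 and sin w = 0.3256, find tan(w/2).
tan(w/2) = sin w / (1 + cos w) = 0.1674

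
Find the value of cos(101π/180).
cos(101π/180) = -0.1908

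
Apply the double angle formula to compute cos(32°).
cos(32°) = cos²16° - sin²16° = 0.848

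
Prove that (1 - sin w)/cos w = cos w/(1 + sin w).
LHS = (1 - sin w)(1 + sin w) / (cos w(1 + sin w)) = (1 - sin²w) / (cos w(1 + sin w)) = cos²w / (cos w(1 + sin w)) = cos w/(1 + sin w) = RHS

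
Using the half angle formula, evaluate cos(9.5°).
cos(9.5°) = √((1 + cos 19°)/2) = 0.9863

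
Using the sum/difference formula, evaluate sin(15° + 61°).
sin(15° + 61°) = sin 15° cos 61° + cos 15° sin 61° = 0.9703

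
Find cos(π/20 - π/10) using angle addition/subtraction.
cos(π/20 - π/10) = cos π/20 cos π/10 + sin π/20 sin π/10 = 0.9877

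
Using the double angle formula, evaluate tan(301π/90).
tan(301π/90) = 2 tan 301π/180 / (1 - tan²301π/180) = 1.881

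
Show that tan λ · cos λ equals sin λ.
LHS = (sin λ/cos λ) · cos λ = sin λ = RHS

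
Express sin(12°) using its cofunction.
sin(12°) = cos(90° - 12°) = cos(78°)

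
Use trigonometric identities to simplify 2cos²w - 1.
2cos²w - 1 = cos(2w) (using Double angle)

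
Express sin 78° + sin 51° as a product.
sin 78° + sin 51° = 2 sin(64.5°) cos(13.5°)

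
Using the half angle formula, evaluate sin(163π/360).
sin(163π/360) = √((1 - cos 163π/180)/2) = 0.989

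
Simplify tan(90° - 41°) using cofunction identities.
tan(90° - 41°) = cot(41°)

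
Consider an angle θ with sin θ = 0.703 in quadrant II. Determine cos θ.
cos θ = ±√(1 - sin²θ) = -0.7112 (negative in QII)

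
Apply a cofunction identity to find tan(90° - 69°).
tan(90° - 69°) = cot(69°) = 0.3839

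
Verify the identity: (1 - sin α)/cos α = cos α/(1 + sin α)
LHS = (1 - sin α)(1 + sin α) / (cos α(1 + sin α)) = (1 - sin²α) / (cos α(1 + sin α)) = cos²α / (cos α(1 + sin α)) = cos α/(1 + sin α) = RHS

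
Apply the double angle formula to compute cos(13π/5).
cos(13π/5) = cos²13π/10 - sin²13π/10 = -0.309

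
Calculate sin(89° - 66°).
sin(89° - 66°) = sin 89° cos 66° - cos 89° sin 66° = 0.3907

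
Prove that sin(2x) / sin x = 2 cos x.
LHS = 2 sin x cos x / sin x = 2 cos x = RHS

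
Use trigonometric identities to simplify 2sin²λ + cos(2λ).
2sin²λ + cos(2λ) = 1 (using Double angle)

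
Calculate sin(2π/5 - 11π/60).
sin(2π/5 - 11π/60) = sin 2π/5 cos 11π/60 - cos 2π/5 sin 11π/60 = 0.6293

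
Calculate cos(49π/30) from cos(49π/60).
cos(49π/30) = cos²49π/60 - sin²49π/60 = 0.4067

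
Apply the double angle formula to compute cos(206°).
cos(206°) = cos²103° - sin²103° = -0.8988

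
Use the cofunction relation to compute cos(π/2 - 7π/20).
cos(π/2 - 7π/20) = sin(7π/20) = 0.891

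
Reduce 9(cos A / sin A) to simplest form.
9(cos A / sin A) = 9(cot A) (using Quotient identity)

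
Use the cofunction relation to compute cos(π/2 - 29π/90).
cos(π/2 - 29π/90) = sin(29π/90) = 0.848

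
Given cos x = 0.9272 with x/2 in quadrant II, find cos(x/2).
cos(x/2) = ±√((1 + cos x)/2); negative since x/2 ∈ QII, so cos(x/2) = -0.9816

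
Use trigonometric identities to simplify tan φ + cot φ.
tan φ + cot φ = sec φ csc φ (using Quotient identities)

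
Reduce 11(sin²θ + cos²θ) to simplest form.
11(sin²θ + cos²θ) = 11 (using Pythagorean identity)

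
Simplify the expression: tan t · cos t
tan t · cos t = sin t (using Quotient identity)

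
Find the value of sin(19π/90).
sin(19π/90) = 0.6157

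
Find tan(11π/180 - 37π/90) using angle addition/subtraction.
tan(11π/180 - 37π/90) = (tan 11π/180 - tan 37π/90)/(1 + tan 11π/180 tan 37π/90) = -1.963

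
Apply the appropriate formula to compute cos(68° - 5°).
cos(68° - 5°) = cos 68° cos 5° + sin 68° sin 5° = 0.454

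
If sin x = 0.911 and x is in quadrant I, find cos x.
cos x = 0.4124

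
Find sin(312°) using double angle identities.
sin(312°) = 2 sin 156° cos 156° = -0.7431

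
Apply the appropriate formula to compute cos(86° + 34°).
cos(86° + 34°) = cos 86° cos 34° - sin 86° sin 34° = -1/2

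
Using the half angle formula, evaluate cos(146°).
cos(146°) = -√((1 + cos 292°)/2) = -0.829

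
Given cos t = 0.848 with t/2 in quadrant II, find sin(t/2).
sin(t/2) = ±√((1 - cos t)/2); positive since t/2 ∈ QII, so sin(t/2) = 0.2757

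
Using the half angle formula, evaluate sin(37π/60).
sin(37π/60) = √((1 - cos 37π/30)/2) = 0.9336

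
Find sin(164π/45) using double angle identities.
sin(164π/45) = 2 sin 82π/45 cos 82π/45 = -0.8988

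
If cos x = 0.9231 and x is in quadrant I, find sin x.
sin x = 0.3846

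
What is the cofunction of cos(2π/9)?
cos(2π/9) = sin(π/2 - 2π/9) = sin(5π/18)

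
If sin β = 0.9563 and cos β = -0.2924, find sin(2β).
sin(2β) = 2 sin β cos β = -0.5592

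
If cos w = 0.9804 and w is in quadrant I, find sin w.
sin w = 0.197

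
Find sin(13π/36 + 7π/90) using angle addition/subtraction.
sin(13π/36 + 7π/90) = sin 13π/36 cos 7π/90 + cos 13π/36 sin 7π/90 = 0.9816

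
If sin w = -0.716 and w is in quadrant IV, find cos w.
cos w = 0.6981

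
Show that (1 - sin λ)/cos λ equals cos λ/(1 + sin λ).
LHS = (1 - sin λ)(1 + sin λ) / (cos λ(1 + sin λ)) = (1 - sin²λ) / (cos λ(1 + sin λ)) = cos²λ / (cos λ(1 + sin λ)) = cos λ/(1 + sin λ) = RHS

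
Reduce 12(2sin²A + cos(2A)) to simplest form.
12(2sin²A + cos(2A)) = 12 (using Double angle)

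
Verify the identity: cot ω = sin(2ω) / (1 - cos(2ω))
RHS = 2 sin ω cos ω / (2sin²ω) = cos ω/sin ω = cot ω = LHS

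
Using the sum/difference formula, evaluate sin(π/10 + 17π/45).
sin(π/10 + 17π/45) = sin π/10 cos 17π/45 + cos π/10 sin 17π/45 = 0.9976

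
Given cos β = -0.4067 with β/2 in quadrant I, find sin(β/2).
sin(β/2) = ±√((1 - cos β)/2); positive since β/2 ∈ QI, so sin(β/2) = 0.8387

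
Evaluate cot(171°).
cot(171°) = -6.314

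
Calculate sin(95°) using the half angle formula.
sin(95°) = √((1 - cos 190°)/2) = 0.9962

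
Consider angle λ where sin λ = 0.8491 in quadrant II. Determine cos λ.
cos λ = ±√(1 - sin²λ) = -0.5282 (negative in QII)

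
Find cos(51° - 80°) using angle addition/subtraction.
cos(51° - 80°) = cos 51° cos 80° + sin 51° sin 80° = 0.8746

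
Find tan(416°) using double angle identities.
tan(416°) = 2 tan 208° / (1 - tan²208°) = 1.483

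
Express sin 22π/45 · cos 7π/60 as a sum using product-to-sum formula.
sin 22π/45 cos 7π/60 = (1/2)[sin(22π/45+7π/60) + sin(22π/45-7π/60)]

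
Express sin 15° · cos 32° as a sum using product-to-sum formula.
sin 15° cos 32° = (1/2)[sin(15°+32°) + sin(15°-32°)]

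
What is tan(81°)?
tan(81°) = 6.314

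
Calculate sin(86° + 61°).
sin(86° + 61°) = sin 86° cos 61° + cos 86° sin 61° = 0.5446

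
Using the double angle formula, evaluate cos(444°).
cos(444°) = cos²222° - sin²222° = 0.1045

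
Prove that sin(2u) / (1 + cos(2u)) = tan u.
LHS = 2 sin u cos u / (2cos²u) = sin u/cos u = tan u = RHS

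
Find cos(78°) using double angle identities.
cos(78°) = cos²39° - sin²39° = 0.2079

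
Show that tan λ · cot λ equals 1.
LHS = (sin λ/cos λ) · (cos λ/sin λ) = 1 = RHS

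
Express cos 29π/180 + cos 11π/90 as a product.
cos 29π/180 + cos 11π/90 = 2 cos(17π/120) cos(7π/360)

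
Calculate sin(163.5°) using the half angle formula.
sin(163.5°) = √((1 - cos 327°)/2) = 0.284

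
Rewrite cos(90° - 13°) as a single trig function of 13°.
cos(90° - 13°) = sin(13°)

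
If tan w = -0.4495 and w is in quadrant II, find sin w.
sin w = 0.41 (using tan²w + 1 = sec²w)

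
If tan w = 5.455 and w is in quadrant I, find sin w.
sin w = 0.9836 (using tan²w + 1 = sec²w)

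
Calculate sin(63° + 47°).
sin(63° + 47°) = sin 63° cos 47° + cos 63° sin 47° = 0.9397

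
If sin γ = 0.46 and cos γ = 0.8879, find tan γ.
tan γ = sin γ / cos γ = 0.5181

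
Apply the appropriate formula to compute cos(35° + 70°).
cos(35° + 70°) = cos 35° cos 70° - sin 35° sin 70° = -(√6-√2)/4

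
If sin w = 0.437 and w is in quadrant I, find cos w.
cos w = 0.8995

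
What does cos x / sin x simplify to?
cos x / sin x = cot x (using Quotient identity)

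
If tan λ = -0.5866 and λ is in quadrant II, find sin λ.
sin λ = 0.506 (using tan²λ + 1 = sec²λ)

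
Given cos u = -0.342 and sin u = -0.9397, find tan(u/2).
tan(u/2) = sin u / (1 + cos u) = -1.428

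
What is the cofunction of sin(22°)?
sin(22°) = cos(90° - 22°) = cos(68°)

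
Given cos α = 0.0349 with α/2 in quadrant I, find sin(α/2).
sin(α/2) = ±√((1 - cos α)/2); positive since α/2 ∈ QI, so sin(α/2) = 0.6947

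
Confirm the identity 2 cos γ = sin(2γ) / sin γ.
RHS = 2 sin γ cos γ / sin γ = 2 cos γ = LHS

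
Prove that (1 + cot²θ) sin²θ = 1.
LHS = csc²θ · sin²θ = (1/sin²θ) · sin²θ = 1 = RHS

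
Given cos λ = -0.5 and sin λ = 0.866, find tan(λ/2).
tan(λ/2) = sin λ / (1 + cos λ) = 1.732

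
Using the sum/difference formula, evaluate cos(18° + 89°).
cos(18° + 89°) = cos 18° cos 89° - sin 18° sin 89° = -0.2924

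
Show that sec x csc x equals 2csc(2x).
RHS = 2/sin(2x) = 2/(2 sin x cos x) = 1/(sin x cos x) = (1/cos x)(1/sin x) = sec x csc x = LHS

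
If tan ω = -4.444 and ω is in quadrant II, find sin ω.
sin ω = 0.9756 (using tan²ω + 1 = sec²ω)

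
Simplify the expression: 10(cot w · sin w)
10(cot w · sin w) = 10(cos w) (using Quotient identity)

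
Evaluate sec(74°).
sec(74°) = 3.628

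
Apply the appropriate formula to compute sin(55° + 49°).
sin(55° + 49°) = sin 55° cos 49° + cos 55° sin 49° = 0.9703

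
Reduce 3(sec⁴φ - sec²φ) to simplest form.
3(sec⁴φ - sec²φ) = 3(tan⁴φ + tan²φ) (using Pythagorean)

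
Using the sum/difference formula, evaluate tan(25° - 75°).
tan(25° - 75°) = (tan 25° - tan 75°)/(1 + tan 25° tan 75°) = -1.192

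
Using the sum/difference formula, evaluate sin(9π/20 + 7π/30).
sin(9π/20 + 7π/30) = sin 9π/20 cos 7π/30 + cos 9π/20 sin 7π/30 = 0.8387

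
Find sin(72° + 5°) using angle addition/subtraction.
sin(72° + 5°) = sin 72° cos 5° + cos 72° sin 5° = 0.9744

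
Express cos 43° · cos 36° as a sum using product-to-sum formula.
cos 43° cos 36° = (1/2)[cos(43°-36°) + cos(43°+36°)]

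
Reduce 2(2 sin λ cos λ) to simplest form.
2(2 sin λ cos λ) = 2(sin(2λ)) (using Double angle)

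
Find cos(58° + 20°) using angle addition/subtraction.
cos(58° + 20°) = cos 58° cos 20° - sin 58° sin 20° = 0.2079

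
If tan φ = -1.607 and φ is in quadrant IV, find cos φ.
cos φ = 0.5283 (using tan²φ + 1 = sec²φ)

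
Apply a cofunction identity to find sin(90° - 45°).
sin(90° - 45°) = cos(45°) = √2/2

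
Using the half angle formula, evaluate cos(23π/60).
cos(23π/60) = √((1 + cos 23π/30)/2) = 0.3584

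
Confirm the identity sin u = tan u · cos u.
RHS = (sin u/cos u) · cos u = sin u = LHS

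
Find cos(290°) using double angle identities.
cos(290°) = cos²145° - sin²145° = 0.342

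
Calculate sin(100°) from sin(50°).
sin(100°) = 2 sin 50° cos 50° = 0.9848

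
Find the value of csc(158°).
csc(158°) = 2.669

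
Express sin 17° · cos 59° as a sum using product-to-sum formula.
sin 17° cos 59° = (1/2)[sin(17°+59°) + sin(17°-59°)]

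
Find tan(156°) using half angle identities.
tan(156°) = sin 312° / (1 + cos 312°) = -0.4452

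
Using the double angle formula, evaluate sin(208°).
sin(208°) = 2 sin 104° cos 104° = -0.4695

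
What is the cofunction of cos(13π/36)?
cos(13π/36) = sin(π/2 - 13π/36) = sin(5π/36)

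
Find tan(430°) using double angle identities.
tan(430°) = 2 tan 215° / (1 - tan²215°) = 2.747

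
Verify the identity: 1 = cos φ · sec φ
RHS = cos φ · (1/cos φ) = 1 = LHS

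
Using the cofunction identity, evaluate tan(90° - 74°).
tan(90° - 74°) = cot(74°) = 0.2867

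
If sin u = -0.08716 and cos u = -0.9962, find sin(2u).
sin(2u) = 2 sin u cos u = 0.1737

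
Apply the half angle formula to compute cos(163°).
cos(163°) = -√((1 + cos 326°)/2) = -0.9563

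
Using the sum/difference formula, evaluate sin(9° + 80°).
sin(9° + 80°) = sin 9° cos 80° + cos 9° sin 80° = 0.9998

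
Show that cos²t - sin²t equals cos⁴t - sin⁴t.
RHS = (cos²t - sin²t)(cos²t + sin²t) = (cos²t - sin²t) · 1 = cos²t - sin²t = LHS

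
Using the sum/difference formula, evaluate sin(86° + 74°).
sin(86° + 74°) = sin 86° cos 74° + cos 86° sin 74° = 0.342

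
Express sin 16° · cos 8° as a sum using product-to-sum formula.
sin 16° cos 8° = (1/2)[sin(16°+8°) + sin(16°-8°)]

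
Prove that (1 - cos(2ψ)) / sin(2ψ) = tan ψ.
LHS = 2sin²ψ / (2 sin ψ cos ψ) = sin ψ/cos ψ = tan ψ = RHS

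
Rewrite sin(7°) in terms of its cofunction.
sin(7°) = cos(90° - 7°) = cos(83°)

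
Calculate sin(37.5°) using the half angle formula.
sin(37.5°) = √((1 - cos 75°)/2) = 0.6088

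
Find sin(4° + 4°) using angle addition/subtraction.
sin(4° + 4°) = sin 4° cos 4° + cos 4° sin 4° = 0.1392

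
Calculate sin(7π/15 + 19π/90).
sin(7π/15 + 19π/90) = sin 7π/15 cos 19π/90 + cos 7π/15 sin 19π/90 = 0.848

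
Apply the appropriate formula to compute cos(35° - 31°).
cos(35° - 31°) = cos 35° cos 31° + sin 35° sin 31° = 0.9976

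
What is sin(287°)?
sin(287°) = -0.9563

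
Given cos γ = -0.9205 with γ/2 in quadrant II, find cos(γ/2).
cos(γ/2) = ±√((1 + cos γ)/2); negative since γ/2 ∈ QII, so cos(γ/2) = -0.1994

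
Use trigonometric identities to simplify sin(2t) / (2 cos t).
sin(2t) / (2 cos t) = sin t (using Double angle)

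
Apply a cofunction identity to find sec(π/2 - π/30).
sec(π/2 - π/30) = csc(π/30) = 9.567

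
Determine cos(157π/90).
cos(157π/90) = 0.6947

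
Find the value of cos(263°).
cos(263°) = -0.1219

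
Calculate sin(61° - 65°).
sin(61° - 65°) = sin 61° cos 65° - cos 61° sin 65° = -0.06976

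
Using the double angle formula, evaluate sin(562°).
sin(562°) = 2 sin 281° cos 281° = -0.3746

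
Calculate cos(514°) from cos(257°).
cos(514°) = cos²257° - sin²257° = -0.8988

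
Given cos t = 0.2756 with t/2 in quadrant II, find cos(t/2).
cos(t/2) = ±√((1 + cos t)/2); negative since t/2 ∈ QII, so cos(t/2) = -0.7986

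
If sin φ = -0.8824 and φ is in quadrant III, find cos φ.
cos φ = -0.4705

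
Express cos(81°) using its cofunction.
cos(81°) = sin(90° - 81°) = sin(9°)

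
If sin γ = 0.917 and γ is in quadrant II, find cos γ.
cos γ = -0.3989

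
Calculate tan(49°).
tan(49°) = 1.15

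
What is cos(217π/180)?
cos(217π/180) = -0.7986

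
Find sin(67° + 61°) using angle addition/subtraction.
sin(67° + 61°) = sin 67° cos 61° + cos 67° sin 61° = 0.788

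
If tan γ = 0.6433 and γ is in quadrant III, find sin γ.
sin γ = -0.541 (using tan²γ + 1 = sec²γ)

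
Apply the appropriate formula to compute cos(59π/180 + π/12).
cos(59π/180 + π/12) = cos 59π/180 cos π/12 - sin 59π/180 sin π/12 = 0.2756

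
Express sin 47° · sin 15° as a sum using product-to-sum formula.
sin 47° sin 15° = (1/2)[cos(47°-15°) - cos(47°+15°)]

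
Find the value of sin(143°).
sin(143°) = 0.6018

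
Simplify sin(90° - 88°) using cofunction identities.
sin(90° - 88°) = cos(88°)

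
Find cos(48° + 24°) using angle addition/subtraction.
cos(48° + 24°) = cos 48° cos 24° - sin 48° sin 24° = 0.309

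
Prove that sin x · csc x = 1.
LHS = sin x · (1/sin x) = 1 = RHS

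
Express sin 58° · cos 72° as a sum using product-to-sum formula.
sin 58° cos 72° = (1/2)[sin(58°+72°) + sin(58°-72°)]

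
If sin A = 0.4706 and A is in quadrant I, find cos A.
cos A = 0.8823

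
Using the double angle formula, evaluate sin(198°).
sin(198°) = 2 sin 99° cos 99° = -0.309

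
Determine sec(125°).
sec(125°) = -1.743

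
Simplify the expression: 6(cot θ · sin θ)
6(cot θ · sin θ) = 6(cos θ) (using Quotient identity)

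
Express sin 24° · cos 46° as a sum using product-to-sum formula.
sin 24° cos 46° = (1/2)[sin(24°+46°) + sin(24°-46°)]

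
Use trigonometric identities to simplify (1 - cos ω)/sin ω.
(1 - cos ω)/sin ω = tan(ω/2) (using Half angle)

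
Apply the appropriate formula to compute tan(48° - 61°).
tan(48° - 61°) = (tan 48° - tan 61°)/(1 + tan 48° tan 61°) = -0.2309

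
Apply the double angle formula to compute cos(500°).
cos(500°) = cos²250° - sin²250° = -0.766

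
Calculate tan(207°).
tan(207°) = 0.5095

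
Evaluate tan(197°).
tan(197°) = 0.3057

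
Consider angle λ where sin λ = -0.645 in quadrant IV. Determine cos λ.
cos λ = √(1 - sin²λ) = 0.7642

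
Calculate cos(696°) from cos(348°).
cos(696°) = cos²348° - sin²348° = 0.9135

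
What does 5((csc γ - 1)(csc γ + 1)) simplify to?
5((csc γ - 1)(csc γ + 1)) = 5(cot²γ) (using Diff. of squares)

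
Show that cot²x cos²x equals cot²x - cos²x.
RHS = cos²x/sin²x - cos²x = cos²x(1/sin²x - 1) = cos²x · (1 - sin²x)/sin²x = cos²x · cos²x/sin²x = cos²x · cot²x = LHS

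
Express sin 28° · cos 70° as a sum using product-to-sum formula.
sin 28° cos 70° = (1/2)[sin(28°+70°) + sin(28°-70°)]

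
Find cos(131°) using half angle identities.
cos(131°) = -√((1 + cos 262°)/2) = -0.6561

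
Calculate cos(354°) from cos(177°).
cos(354°) = cos²177° - sin²177° = 0.9945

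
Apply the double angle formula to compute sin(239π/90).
sin(239π/90) = 2 sin 239π/180 cos 239π/180 = 0.8829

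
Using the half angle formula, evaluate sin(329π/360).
sin(329π/360) = √((1 - cos 329π/180)/2) = 0.2672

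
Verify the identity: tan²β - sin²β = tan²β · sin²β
LHS = sin²β/cos²β - sin²β = sin²β(1/cos²β - 1) = sin²β · (1 - cos²β)/cos²β = sin²β · sin²β/cos²β = sin²β · tan²β = RHS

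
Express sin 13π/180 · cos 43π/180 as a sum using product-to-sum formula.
sin 13π/180 cos 43π/180 = (1/2)[sin(13π/180+43π/180) + sin(13π/180-43π/180)]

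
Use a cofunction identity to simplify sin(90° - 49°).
sin(90° - 49°) = cos(49°)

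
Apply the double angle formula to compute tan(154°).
tan(154°) = 2 tan 77° / (1 - tan²77°) = -0.4877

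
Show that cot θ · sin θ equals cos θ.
LHS = (cos θ/sin θ) · sin θ = cos θ = RHS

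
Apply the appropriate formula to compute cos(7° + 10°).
cos(7° + 10°) = cos 7° cos 10° - sin 7° sin 10° = 0.9563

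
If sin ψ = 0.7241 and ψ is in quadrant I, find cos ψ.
cos ψ = 0.6897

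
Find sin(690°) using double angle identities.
sin(690°) = 2 sin 345° cos 345° = -1/2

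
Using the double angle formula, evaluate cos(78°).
cos(78°) = cos²39° - sin²39° = 0.2079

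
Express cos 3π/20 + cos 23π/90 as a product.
cos 3π/20 + cos 23π/90 = 2 cos(73π/360) cos(-19π/360)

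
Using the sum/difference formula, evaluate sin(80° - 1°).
sin(80° - 1°) = sin 80° cos 1° - cos 80° sin 1° = 0.9816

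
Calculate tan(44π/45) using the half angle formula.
tan(44π/45) = sin 88π/45 / (1 + cos 88π/45) = -0.06993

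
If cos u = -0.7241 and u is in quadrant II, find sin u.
sin u = 0.6897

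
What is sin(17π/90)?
sin(17π/90) = 0.5592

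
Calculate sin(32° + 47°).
sin(32° + 47°) = sin 32° cos 47° + cos 32° sin 47° = 0.9816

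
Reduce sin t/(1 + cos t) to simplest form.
sin t/(1 + cos t) = tan(t/2) (using Half angle)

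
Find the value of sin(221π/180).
sin(221π/180) = -0.6561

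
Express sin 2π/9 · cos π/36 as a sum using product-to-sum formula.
sin 2π/9 cos π/36 = (1/2)[sin(2π/9+π/36) + sin(2π/9-π/36)]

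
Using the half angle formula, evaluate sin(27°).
sin(27°) = √((1 - cos 54°)/2) = 0.454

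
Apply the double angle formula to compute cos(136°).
cos(136°) = cos²68° - sin²68° = -0.7193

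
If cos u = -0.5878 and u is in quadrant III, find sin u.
sin u = -0.809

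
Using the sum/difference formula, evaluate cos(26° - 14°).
cos(26° - 14°) = cos 26° cos 14° + sin 26° sin 14° = 0.9781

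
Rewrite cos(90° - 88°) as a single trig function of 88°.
cos(90° - 88°) = sin(88°)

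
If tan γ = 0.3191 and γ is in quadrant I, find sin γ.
sin γ = 0.304 (using tan²γ + 1 = sec²γ)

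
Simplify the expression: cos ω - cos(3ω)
cos ω - cos(3ω) = 2 sin(2ω) sin ω (using Sum-to-product)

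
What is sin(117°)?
sin(117°) = 0.891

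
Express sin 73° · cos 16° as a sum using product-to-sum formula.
sin 73° cos 16° = (1/2)[sin(73°+16°) + sin(73°-16°)]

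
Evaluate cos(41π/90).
cos(41π/90) = 0.1392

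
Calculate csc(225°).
csc(225°) = -√2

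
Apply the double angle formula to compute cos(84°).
cos(84°) = cos²42° - sin²42° = 0.1045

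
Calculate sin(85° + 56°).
sin(85° + 56°) = sin 85° cos 56° + cos 85° sin 56° = 0.6293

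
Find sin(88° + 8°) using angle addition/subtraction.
sin(88° + 8°) = sin 88° cos 8° + cos 88° sin 8° = 0.9945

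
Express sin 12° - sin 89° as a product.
sin 12° - sin 89° = 2 cos(50.5°) sin(-38.5°)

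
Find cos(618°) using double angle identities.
cos(618°) = cos²309° - sin²309° = -0.2079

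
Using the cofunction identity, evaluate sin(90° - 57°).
sin(90° - 57°) = cos(57°) = 0.5446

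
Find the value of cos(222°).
cos(222°) = -0.7431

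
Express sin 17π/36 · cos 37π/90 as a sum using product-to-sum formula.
sin 17π/36 cos 37π/90 = (1/2)[sin(17π/36+37π/90) + sin(17π/36-37π/90)]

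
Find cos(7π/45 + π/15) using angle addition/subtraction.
cos(7π/45 + π/15) = cos 7π/45 cos π/15 - sin 7π/45 sin π/15 = 0.766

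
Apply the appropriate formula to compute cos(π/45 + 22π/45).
cos(π/45 + 22π/45) = cos π/45 cos 22π/45 - sin π/45 sin 22π/45 = -0.0349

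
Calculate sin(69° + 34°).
sin(69° + 34°) = sin 69° cos 34° + cos 69° sin 34° = 0.9744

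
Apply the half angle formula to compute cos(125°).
cos(125°) = -√((1 + cos 250°)/2) = -0.5736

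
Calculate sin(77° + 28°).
sin(77° + 28°) = sin 77° cos 28° + cos 77° sin 28° = (√6+√2)/4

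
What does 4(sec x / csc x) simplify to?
4(sec x / csc x) = 4(tan x) (using Reciprocal identities)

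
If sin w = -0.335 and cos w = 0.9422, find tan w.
tan w = sin w / cos w = -0.3556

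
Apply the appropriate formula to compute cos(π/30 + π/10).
cos(π/30 + π/10) = cos π/30 cos π/10 - sin π/30 sin π/10 = 0.9135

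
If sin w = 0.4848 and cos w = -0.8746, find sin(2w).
sin(2w) = 2 sin w cos w = -0.848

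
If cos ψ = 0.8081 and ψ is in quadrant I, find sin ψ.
sin ψ = 0.589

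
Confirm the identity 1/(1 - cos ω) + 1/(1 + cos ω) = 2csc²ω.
LHS = [(1 + cos ω) + (1 - cos ω)] / [(1 - cos ω)(1 + cos ω)] = 2/(1 - cos²ω) = 2/sin²ω = 2csc²ω = RHS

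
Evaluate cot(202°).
cot(202°) = 2.475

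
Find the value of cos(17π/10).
cos(17π/10) = 0.5878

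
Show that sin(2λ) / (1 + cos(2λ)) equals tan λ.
LHS = 2 sin λ cos λ / (2cos²λ) = sin λ/cos λ = tan λ = RHS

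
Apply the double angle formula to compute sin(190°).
sin(190°) = 2 sin 95° cos 95° = -0.1736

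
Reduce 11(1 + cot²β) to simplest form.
11(1 + cot²β) = 11(csc²β) (using Pythagorean identity)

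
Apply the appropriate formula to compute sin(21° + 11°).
sin(21° + 11°) = sin 21° cos 11° + cos 21° sin 11° = 0.5299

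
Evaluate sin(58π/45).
sin(58π/45) = -0.788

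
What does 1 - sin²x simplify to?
1 - sin²x = cos²x (using Pythagorean identity)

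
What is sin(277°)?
sin(277°) = -0.9925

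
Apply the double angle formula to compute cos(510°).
cos(510°) = cos²255° - sin²255° = -√3/2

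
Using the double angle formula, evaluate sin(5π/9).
sin(5π/9) = 2 sin 5π/18 cos 5π/18 = 0.9848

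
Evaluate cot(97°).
cot(97°) = -0.1228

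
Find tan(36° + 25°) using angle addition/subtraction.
tan(36° + 25°) = (tan 36° + tan 25°)/(1 - tan 36° tan 25°) = 1.804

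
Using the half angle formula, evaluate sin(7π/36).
sin(7π/36) = √((1 - cos 7π/18)/2) = 0.5736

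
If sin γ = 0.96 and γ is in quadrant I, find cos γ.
cos γ = 0.28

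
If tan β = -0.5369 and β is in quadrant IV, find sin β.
sin β = -0.473 (using tan²β + 1 = sec²β)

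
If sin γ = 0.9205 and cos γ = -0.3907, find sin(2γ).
sin(2γ) = 2 sin γ cos γ = -0.7193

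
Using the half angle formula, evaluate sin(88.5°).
sin(88.5°) = √((1 - cos 177°)/2) = 0.9997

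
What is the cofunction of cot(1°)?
cot(1°) = tan(90° - 1°) = tan(89°)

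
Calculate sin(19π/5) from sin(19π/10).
sin(19π/5) = 2 sin 19π/10 cos 19π/10 = -0.5878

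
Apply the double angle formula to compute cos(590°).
cos(590°) = cos²295° - sin²295° = -0.6428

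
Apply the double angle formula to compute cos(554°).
cos(554°) = 1 - 2sin²277° = -0.9703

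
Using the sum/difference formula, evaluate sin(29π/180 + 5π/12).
sin(29π/180 + 5π/12) = sin 29π/180 cos 5π/12 + cos 29π/180 sin 5π/12 = 0.9703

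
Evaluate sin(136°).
sin(136°) = 0.6947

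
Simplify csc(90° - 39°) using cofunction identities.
csc(90° - 39°) = sec(39°)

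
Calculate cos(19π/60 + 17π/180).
cos(19π/60 + 17π/180) = cos 19π/60 cos 17π/180 - sin 19π/60 sin 17π/180 = 0.2756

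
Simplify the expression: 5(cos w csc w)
5(cos w csc w) = 5(cot w) (using Reciprocal + quotient)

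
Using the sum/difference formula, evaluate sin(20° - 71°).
sin(20° - 71°) = sin 20° cos 71° - cos 20° sin 71° = -0.7771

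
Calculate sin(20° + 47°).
sin(20° + 47°) = sin 20° cos 47° + cos 20° sin 47° = 0.9205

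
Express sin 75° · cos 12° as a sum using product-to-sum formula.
sin 75° cos 12° = (1/2)[sin(75°+12°) + sin(75°-12°)]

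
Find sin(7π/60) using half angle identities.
sin(7π/60) = √((1 - cos 7π/30)/2) = 0.3584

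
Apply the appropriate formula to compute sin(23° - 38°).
sin(23° - 38°) = sin 23° cos 38° - cos 23° sin 38° = -(√6-√2)/4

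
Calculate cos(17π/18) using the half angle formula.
cos(17π/18) = -√((1 + cos 17π/9)/2) = -0.9848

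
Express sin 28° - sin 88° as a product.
sin 28° - sin 88° = 2 cos(58°) sin(-30°)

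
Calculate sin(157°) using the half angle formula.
sin(157°) = √((1 - cos 314°)/2) = 0.3907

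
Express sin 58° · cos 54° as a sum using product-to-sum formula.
sin 58° cos 54° = (1/2)[sin(58°+54°) + sin(58°-54°)]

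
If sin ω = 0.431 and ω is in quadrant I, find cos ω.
cos ω = 0.9024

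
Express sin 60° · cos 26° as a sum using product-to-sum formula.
sin 60° cos 26° = (1/2)[sin(60°+26°) + sin(60°-26°)]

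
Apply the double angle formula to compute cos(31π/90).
cos(31π/90) = cos²31π/180 - sin²31π/180 = 0.4695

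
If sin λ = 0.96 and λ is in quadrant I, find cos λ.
cos λ = 0.28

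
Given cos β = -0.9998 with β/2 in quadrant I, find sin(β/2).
sin(β/2) = ±√((1 - cos β)/2); positive since β/2 ∈ QI, so sin(β/2) = 0.9999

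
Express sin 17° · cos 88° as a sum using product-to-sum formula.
sin 17° cos 88° = (1/2)[sin(17°+88°) + sin(17°-88°)]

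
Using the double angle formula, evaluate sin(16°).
sin(16°) = 2 sin 8° cos 8° = 0.2756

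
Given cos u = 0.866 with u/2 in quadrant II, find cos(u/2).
cos(u/2) = ±√((1 + cos u)/2); negative since u/2 ∈ QII, so cos(u/2) = -0.9659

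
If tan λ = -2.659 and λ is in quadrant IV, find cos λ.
cos λ = 0.352 (using tan²λ + 1 = sec²λ)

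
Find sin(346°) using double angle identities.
sin(346°) = 2 sin 173° cos 173° = -0.2419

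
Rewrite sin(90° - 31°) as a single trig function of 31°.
sin(90° - 31°) = cos(31°)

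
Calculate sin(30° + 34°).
sin(30° + 34°) = sin 30° cos 34° + cos 30° sin 34° = 0.8988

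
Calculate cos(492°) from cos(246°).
cos(492°) = 2cos²246° - 1 = -0.6691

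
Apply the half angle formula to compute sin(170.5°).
sin(170.5°) = √((1 - cos 341°)/2) = 0.165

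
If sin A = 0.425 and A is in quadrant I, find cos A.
cos A = 0.9052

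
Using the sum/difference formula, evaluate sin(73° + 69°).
sin(73° + 69°) = sin 73° cos 69° + cos 73° sin 69° = 0.6157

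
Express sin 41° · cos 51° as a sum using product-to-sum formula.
sin 41° cos 51° = (1/2)[sin(41°+51°) + sin(41°-51°)]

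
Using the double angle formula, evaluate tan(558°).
tan(558°) = 2 tan 279° / (1 - tan²279°) = 0.3249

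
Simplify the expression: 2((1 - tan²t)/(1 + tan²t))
2((1 - tan²t)/(1 + tan²t)) = 2(cos(2t)) (using Double angle)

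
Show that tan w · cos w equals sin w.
LHS = (sin w/cos w) · cos w = sin w = RHS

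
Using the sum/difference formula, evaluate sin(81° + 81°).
sin(81° + 81°) = sin 81° cos 81° + cos 81° sin 81° = 0.309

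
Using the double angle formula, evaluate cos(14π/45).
cos(14π/45) = cos²7π/45 - sin²7π/45 = 0.5592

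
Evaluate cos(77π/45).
cos(77π/45) = 0.6157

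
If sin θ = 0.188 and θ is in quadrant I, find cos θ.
cos θ = 0.9822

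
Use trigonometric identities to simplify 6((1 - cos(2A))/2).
6((1 - cos(2A))/2) = 6(sin²A) (using Power reduction)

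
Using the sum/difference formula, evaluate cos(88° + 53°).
cos(88° + 53°) = cos 88° cos 53° - sin 88° sin 53° = -0.7771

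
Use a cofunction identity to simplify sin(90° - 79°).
sin(90° - 79°) = cos(79°)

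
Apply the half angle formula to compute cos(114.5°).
cos(114.5°) = -√((1 + cos 229°)/2) = -0.4147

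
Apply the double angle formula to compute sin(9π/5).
sin(9π/5) = 2 sin 9π/10 cos 9π/10 = -0.5878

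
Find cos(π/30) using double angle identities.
cos(π/30) = cos²π/60 - sin²π/60 = 0.9945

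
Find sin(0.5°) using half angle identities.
sin(0.5°) = √((1 - cos 1°)/2) = 0.008727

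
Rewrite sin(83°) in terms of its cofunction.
sin(83°) = cos(90° - 83°) = cos(7°)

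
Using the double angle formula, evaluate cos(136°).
cos(136°) = cos²68° - sin²68° = -0.7193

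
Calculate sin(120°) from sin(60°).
sin(120°) = 2 sin 60° cos 60° = √3/2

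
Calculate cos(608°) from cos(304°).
cos(608°) = cos²304° - sin²304° = -0.3746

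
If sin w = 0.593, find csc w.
csc w = 1/sin w = 1.686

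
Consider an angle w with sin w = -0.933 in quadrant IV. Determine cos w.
cos w = √(1 - sin²w) = 0.3599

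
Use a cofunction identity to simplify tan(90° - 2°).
tan(90° - 2°) = cot(2°)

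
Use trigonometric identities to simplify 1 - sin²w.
1 - sin²w = cos²w (using Pythagorean identity)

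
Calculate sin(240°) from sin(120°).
sin(240°) = 2 sin 120° cos 120° = -√3/2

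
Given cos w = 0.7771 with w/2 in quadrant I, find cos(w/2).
cos(w/2) = ±√((1 + cos w)/2); positive since w/2 ∈ QI, so cos(w/2) = 0.9426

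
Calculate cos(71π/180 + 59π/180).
cos(71π/180 + 59π/180) = cos 71π/180 cos 59π/180 - sin 71π/180 sin 59π/180 = -0.6428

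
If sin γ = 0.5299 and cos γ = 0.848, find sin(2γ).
sin(2γ) = 2 sin γ cos γ = 0.8987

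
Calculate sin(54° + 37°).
sin(54° + 37°) = sin 54° cos 37° + cos 54° sin 37° = 0.9998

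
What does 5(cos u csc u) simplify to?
5(cos u csc u) = 5(cot u) (using Reciprocal + quotient)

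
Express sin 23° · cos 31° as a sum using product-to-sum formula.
sin 23° cos 31° = (1/2)[sin(23°+31°) + sin(23°-31°)]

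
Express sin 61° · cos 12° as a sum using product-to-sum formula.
sin 61° cos 12° = (1/2)[sin(61°+12°) + sin(61°-12°)]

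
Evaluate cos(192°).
cos(192°) = -0.9781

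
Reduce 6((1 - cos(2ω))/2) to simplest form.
6((1 - cos(2ω))/2) = 6(sin²ω) (using Power reduction)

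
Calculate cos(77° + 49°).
cos(77° + 49°) = cos 77° cos 49° - sin 77° sin 49° = -0.5878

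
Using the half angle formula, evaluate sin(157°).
sin(157°) = √((1 - cos 314°)/2) = 0.3907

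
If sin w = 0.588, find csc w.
csc w = 1/sin w = 1.701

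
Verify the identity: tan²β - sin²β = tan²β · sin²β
LHS = sin²β/cos²β - sin²β = sin²β(1/cos²β - 1) = sin²β · (1 - cos²β)/cos²β = sin²β · sin²β/cos²β = sin²β · tan²β = RHS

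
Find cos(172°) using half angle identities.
cos(172°) = -√((1 + cos 344°)/2) = -0.9903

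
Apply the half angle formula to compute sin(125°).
sin(125°) = √((1 - cos 250°)/2) = 0.8192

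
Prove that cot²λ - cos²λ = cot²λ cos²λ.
LHS = cos²λ/sin²λ - cos²λ = cos²λ(1/sin²λ - 1) = cos²λ · (1 - sin²λ)/sin²λ = cos²λ · cos²λ/sin²λ = cos²λ · cot²λ = RHS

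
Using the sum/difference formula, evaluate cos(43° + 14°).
cos(43° + 14°) = cos 43° cos 14° - sin 43° sin 14° = 0.5446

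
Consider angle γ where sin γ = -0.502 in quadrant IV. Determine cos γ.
cos γ = √(1 - sin²γ) = 0.8649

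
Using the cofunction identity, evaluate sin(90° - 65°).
sin(90° - 65°) = cos(65°) = 0.4226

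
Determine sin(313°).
sin(313°) = -0.7314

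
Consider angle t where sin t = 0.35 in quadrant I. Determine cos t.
cos t = √(1 - sin²t) = 0.9367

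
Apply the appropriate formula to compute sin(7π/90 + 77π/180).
sin(7π/90 + 77π/180) = sin 7π/90 cos 77π/180 + cos 7π/90 sin 77π/180 = 0.9998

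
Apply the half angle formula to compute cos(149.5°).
cos(149.5°) = -√((1 + cos 299°)/2) = -0.8616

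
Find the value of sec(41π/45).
sec(41π/45) = -1.04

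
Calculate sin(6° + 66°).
sin(6° + 66°) = sin 6° cos 66° + cos 6° sin 66° = 0.9511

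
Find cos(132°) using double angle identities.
cos(132°) = cos²66° - sin²66° = -0.6691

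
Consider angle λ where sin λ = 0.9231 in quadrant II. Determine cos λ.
cos λ = ±√(1 - sin²λ) = -0.3846 (negative in QII)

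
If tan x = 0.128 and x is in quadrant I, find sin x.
sin x = 0.127 (using tan²x + 1 = sec²x)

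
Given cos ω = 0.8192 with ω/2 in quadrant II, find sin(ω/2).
sin(ω/2) = ±√((1 - cos ω)/2); positive since ω/2 ∈ QII, so sin(ω/2) = 0.3007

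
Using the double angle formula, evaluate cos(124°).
cos(124°) = cos²62° - sin²62° = -0.5592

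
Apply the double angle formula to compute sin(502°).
sin(502°) = 2 sin 251° cos 251° = 0.6157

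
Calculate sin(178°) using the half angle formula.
sin(178°) = √((1 - cos 356°)/2) = 0.0349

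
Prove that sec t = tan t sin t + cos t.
RHS = sin²t/cos t + cos t = (sin²t + cos²t)/cos t = 1/cos t = sec t = LHS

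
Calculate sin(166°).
sin(166°) = 0.2419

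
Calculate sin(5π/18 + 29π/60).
sin(5π/18 + 29π/60) = sin 5π/18 cos 29π/60 + cos 5π/18 sin 29π/60 = 0.682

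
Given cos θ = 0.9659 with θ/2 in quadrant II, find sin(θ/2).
sin(θ/2) = ±√((1 - cos θ)/2); positive since θ/2 ∈ QII, so sin(θ/2) = 0.1306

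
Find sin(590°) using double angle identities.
sin(590°) = 2 sin 295° cos 295° = -0.766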